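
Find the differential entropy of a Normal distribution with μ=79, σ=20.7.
4.4491 nats

We have X ~ Normal(μ=79, σ=20.7).

The differential entropy measures the uncertainty or information content of the distribution.

For a Normal distribution with μ=79, σ=20.7:
h(X) = 4.4491 nats

(In bits, this would be 6.4187 bits.)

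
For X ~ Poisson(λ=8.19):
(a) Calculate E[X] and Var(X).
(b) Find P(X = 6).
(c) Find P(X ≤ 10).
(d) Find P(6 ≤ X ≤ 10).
(a) E[X] = 8.1900, Var(X) = 8.1900
(b) P(X = 6) = 0.116278
(c) P(X ≤ 10) = 0.796589
(d) P(6 ≤ X ≤ 10) = 0.622145

We have X ~ Poisson(λ=8.19).

(a) Moments:
E[X] = 8.1900
Var(X) = 8.1900
σ = √Var(X) = 2.8618

(b) Point probability using PMF:
P(X = 6) = 0.116278

(c) Cumulative probability using CDF:
P(X ≤ 10) = F(10) = 0.796589

(d) Range probability:
P(6 ≤ X ≤ 10) = P(X ≤ 10) - P(X ≤ 5)
                   = F(10) - F(5)
                   = 0.796589 - 0.174445
                   = 0.622145

This means approximately 62.2% of outcomes fall in the interval [6, 10].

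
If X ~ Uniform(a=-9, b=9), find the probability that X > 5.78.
0.178889

We have X ~ Uniform(a=-9, b=9).

P(X > 5.78) = 1 - P(X ≤ 5.78)
                = 1 - F(5.78)
                = 1 - 0.821111
                = 0.178889

So there's approximately a 17.9% chance that X exceeds 5.78.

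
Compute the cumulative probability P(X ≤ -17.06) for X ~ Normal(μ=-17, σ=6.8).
0.496480

We have X ~ Normal(μ=-17, σ=6.8).

The CDF gives us P(X ≤ k).

Using the CDF:
P(X ≤ -17.06) = 0.496480

This means there's approximately a 49.6% chance that X is at most -17.06.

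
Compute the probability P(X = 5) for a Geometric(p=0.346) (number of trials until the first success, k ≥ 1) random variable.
0.063298

We have X ~ Geometric(p=0.346) (number of trials until the first success, k ≥ 1).

For a Geometric distribution, the PMF gives us the probability of each outcome.

Using the PMF formula:
P(X = 5) = 0.063298

Rounded to 4 decimal places: 0.0633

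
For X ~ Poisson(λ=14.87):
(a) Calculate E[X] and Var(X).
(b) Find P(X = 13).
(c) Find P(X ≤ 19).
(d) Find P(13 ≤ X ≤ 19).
(a) E[X] = 14.8700, Var(X) = 14.8700
(b) P(X = 13) = 0.097231
(c) P(X ≤ 19) = 0.882340
(d) P(13 ≤ X ≤ 19) = 0.603818

We have X ~ Poisson(λ=14.87).

(a) Moments:
E[X] = 14.8700
Var(X) = 14.8700
σ = √Var(X) = 3.8562

(b) Point probability using PMF:
P(X = 13) = 0.097231

(c) Cumulative probability using CDF:
P(X ≤ 19) = F(19) = 0.882340

(d) Range probability:
P(13 ≤ X ≤ 19) = P(X ≤ 19) - P(X ≤ 12)
                   = F(19) - F(12)
                   = 0.882340 - 0.278522
                   = 0.603818

This means approximately 60.4% of outcomes fall in the interval [13, 19].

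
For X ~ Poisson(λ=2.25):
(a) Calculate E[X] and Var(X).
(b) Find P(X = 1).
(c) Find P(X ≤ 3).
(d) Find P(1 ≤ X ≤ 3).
(a) E[X] = 2.2500, Var(X) = 2.2500
(b) P(X = 1) = 0.237148
(c) P(X ≤ 3) = 0.809433
(d) P(1 ≤ X ≤ 3) = 0.704034

We have X ~ Poisson(λ=2.25).

(a) Moments:
E[X] = 2.2500
Var(X) = 2.2500
σ = √Var(X) = 1.5000

(b) Point probability using PMF:
P(X = 1) = 0.237148

(c) Cumulative probability using CDF:
P(X ≤ 3) = F(3) = 0.809433

(d) Range probability:
P(1 ≤ X ≤ 3) = P(X ≤ 3) - P(X ≤ 0)
                   = F(3) - F(0)
                   = 0.809433 - 0.105399
                   = 0.704034

This means approximately 70.4% of outcomes fall in the interval [1, 3].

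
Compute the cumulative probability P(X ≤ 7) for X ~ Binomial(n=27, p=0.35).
0.218338

We have X ~ Binomial(n=27, p=0.35).

The CDF gives us P(X ≤ k).

Using the CDF:
P(X ≤ 7) = 0.218338

This means there's approximately a 21.8% chance that X is at most 7.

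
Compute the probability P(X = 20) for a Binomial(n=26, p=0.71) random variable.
0.145117

We have X ~ Binomial(n=26, p=0.71).

For a Binomial distribution, the PMF gives us the probability of each outcome.

Using the PMF formula:
P(X = 20) = 0.145117

Rounded to 4 decimal places: 0.1451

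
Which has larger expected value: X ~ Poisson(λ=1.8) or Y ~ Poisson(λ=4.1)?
Y has larger mean (4.1000 > 1.8000)

Compute the expected value for each distribution:

X ~ Poisson(λ=1.8):
E[X] = 1.8000

Y ~ Poisson(λ=4.1):
E[Y] = 4.1000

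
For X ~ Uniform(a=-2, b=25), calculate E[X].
11.5000

We have X ~ Uniform(a=-2, b=25).

For a Uniform distribution with a=-2, b=25:
E[X] = 11.5000

This is the expected (average) value of X.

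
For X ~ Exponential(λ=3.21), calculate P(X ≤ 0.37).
0.695078

We have X ~ Exponential(λ=3.21).

The CDF gives us P(X ≤ k).

Using the CDF:
P(X ≤ 0.37) = 0.695078

This means there's approximately a 69.5% chance that X is at most 0.37.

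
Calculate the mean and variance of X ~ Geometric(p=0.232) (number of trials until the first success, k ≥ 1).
E[X] = 4.3103, Var(X) = 14.2687

We have X ~ Geometric(p=0.232) (number of trials until the first success, k ≥ 1).

For a Geometric distribution with p=0.232 (number of trials until the first success, k ≥ 1):

Expected value:
E[X] = 4.3103

Variance:
Var(X) = 14.2687

Standard deviation:
σ = √Var(X) = 3.7774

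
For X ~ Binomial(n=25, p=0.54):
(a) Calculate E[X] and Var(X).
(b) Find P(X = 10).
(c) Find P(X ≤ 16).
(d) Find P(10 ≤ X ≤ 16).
(a) E[X] = 13.5000, Var(X) = 6.2100
(b) P(X = 10) = 0.060213
(c) P(X ≤ 16) = 0.886482
(d) P(10 ≤ X ≤ 16) = 0.832232

We have X ~ Binomial(n=25, p=0.54).

(a) Moments:
E[X] = 13.5000
Var(X) = 6.2100
σ = √Var(X) = 2.4920

(b) Point probability using PMF:
P(X = 10) = 0.060213

(c) Cumulative probability using CDF:
P(X ≤ 16) = F(16) = 0.886482

(d) Range probability:
P(10 ≤ X ≤ 16) = P(X ≤ 16) - P(X ≤ 9)
                   = F(16) - F(9)
                   = 0.886482 - 0.054250
                   = 0.832232

This means approximately 83.2% of outcomes fall in the interval [10, 16].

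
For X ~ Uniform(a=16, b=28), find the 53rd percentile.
22.3600

We have X ~ Uniform(a=16, b=28).

We want to find x such that P(X ≤ x) = 0.53.

This is the 53rd percentile, which means 53% of values fall below this point.

Using the inverse CDF (quantile function):
x = F⁻¹(0.53) = 22.3600

Verification: P(X ≤ 22.3600) = 0.53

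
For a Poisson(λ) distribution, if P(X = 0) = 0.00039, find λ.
λ = 7.8494

For a Poisson(λ) distribution, the PMF at 0 is:
P(X = 0) = λ^0 e^(-λ) / 0! = e^(-λ)

Given P(X = 0) = 0.00039:
e^(-λ) = 0.00039
-λ = ln(0.00039)
λ = -ln(0.00039) = 7.8494

Verification: e^(-7.8494) = 0.00039 ✓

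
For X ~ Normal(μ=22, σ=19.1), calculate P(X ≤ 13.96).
0.336899

We have X ~ Normal(μ=22, σ=19.1).

The CDF gives us P(X ≤ k).

Using the CDF:
P(X ≤ 13.96) = 0.336899

This means there's approximately a 33.7% chance that X is at most 13.96.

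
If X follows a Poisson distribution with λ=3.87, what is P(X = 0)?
0.020858

We have X ~ Poisson(λ=3.87).

For a Poisson distribution, the PMF gives us the probability of each outcome.

Using the PMF formula:
P(X = 0) = 0.020858

Rounded to 4 decimal places: 0.0209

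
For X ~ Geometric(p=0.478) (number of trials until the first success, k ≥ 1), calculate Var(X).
2.2846

We have X ~ Geometric(p=0.478) (number of trials until the first success, k ≥ 1).

For a Geometric distribution with p=0.478 (number of trials until the first success, k ≥ 1):
Var(X) = 2.2846

The variance measures the spread of the distribution around the mean.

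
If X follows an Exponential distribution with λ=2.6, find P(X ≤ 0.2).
0.405479

We have X ~ Exponential(λ=2.6).

The CDF gives us P(X ≤ k).

Using the CDF:
P(X ≤ 0.2) = 0.405479

This means there's approximately a 40.5% chance that X is at most 0.2.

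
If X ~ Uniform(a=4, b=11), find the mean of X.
7.5000

We have X ~ Uniform(a=4, b=11).

For a Uniform distribution with a=4, b=11:
E[X] = 7.5000

This is the expected (average) value of X.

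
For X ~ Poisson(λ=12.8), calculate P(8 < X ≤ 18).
0.828542

We have X ~ Poisson(λ=12.8).

To find P(8 < X ≤ 18), we use:
P(8 < X ≤ 18) = P(X ≤ 18) - P(X ≤ 8)
                 = F(18) - F(8)
                 = 0.937804 - 0.109262
                 = 0.828542

So there's approximately a 82.9% chance that X falls in this range.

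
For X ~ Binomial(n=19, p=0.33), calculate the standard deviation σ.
2.0496

We have X ~ Binomial(n=19, p=0.33).

For a Binomial distribution with n=19, p=0.33:
σ = √Var(X) = 2.0496

The standard deviation is the square root of the variance.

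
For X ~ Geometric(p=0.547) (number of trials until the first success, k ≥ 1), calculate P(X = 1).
0.547000

We have X ~ Geometric(p=0.547) (number of trials until the first success, k ≥ 1).

For a Geometric distribution, the PMF gives us the probability of each outcome.

Using the PMF formula:
P(X = 1) = 0.547000

Rounded to 4 decimal places: 0.5470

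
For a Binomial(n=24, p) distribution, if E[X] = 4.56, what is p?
p = 0.19

For a Binomial(n, p) distribution:
E[X] = n × p

Given n = 24 and E[X] = 4.56:
4.56 = 24 × p
p = 4.56 / 24 = 0.19

Verification: Binomial(24, 0.19) has E[X] = 4.56 ✓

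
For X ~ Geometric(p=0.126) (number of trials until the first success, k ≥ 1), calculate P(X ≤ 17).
0.898680

We have X ~ Geometric(p=0.126) (number of trials until the first success, k ≥ 1).

The CDF gives us P(X ≤ k).

Using the CDF:
P(X ≤ 17) = 0.898680

This means there's approximately a 89.9% chance that X is at most 17.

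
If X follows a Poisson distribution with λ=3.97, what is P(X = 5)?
0.155104

We have X ~ Poisson(λ=3.97).

For a Poisson distribution, the PMF gives us the probability of each outcome.

Using the PMF formula:
P(X = 5) = 0.155104

Rounded to 4 decimal places: 0.1551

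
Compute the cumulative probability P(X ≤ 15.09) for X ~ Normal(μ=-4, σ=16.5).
0.876358

We have X ~ Normal(μ=-4, σ=16.5).

The CDF gives us P(X ≤ k).

Using the CDF:
P(X ≤ 15.09) = 0.876358

This means there's approximately a 87.6% chance that X is at most 15.09.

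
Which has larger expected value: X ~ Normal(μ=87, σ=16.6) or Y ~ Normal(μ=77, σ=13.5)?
X has larger mean (87.0000 > 77.0000)

Compute the expected value for each distribution:

X ~ Normal(μ=87, σ=16.6):
E[X] = 87.0000

Y ~ Normal(μ=77, σ=13.5):
E[Y] = 77.0000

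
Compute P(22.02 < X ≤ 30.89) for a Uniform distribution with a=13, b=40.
0.328519

We have X ~ Uniform(a=13, b=40).

To find P(22.02 < X ≤ 30.89), we use:
P(22.02 < X ≤ 30.89) = P(X ≤ 30.89) - P(X ≤ 22.02)
                 = F(30.89) - F(22.02)
                 = 0.662593 - 0.334074
                 = 0.328519

So there's approximately a 32.9% chance that X falls in this range.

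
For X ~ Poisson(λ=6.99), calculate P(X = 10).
0.070679

We have X ~ Poisson(λ=6.99).

For a Poisson distribution, the PMF gives us the probability of each outcome.

Using the PMF formula:
P(X = 10) = 0.070679

Rounded to 4 decimal places: 0.0707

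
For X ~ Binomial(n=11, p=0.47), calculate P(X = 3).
0.106656

We have X ~ Binomial(n=11, p=0.47).

For a Binomial distribution, the PMF gives us the probability of each outcome.

Using the PMF formula:
P(X = 3) = 0.106656

Rounded to 4 decimal places: 0.1067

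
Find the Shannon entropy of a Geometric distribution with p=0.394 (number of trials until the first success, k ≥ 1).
1.7018 nats

We have X ~ Geometric(p=0.394) (number of trials until the first success, k ≥ 1).

The Shannon entropy measures the uncertainty or information content of the distribution.

For a Geometric distribution with p=0.394 (number of trials until the first success, k ≥ 1):
H(X) = 1.7018 nats

(In bits, this would be 2.4552 bits.)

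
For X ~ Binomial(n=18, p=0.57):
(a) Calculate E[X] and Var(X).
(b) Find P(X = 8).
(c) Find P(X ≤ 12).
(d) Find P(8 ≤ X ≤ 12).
(a) E[X] = 10.2600, Var(X) = 4.4118
(b) P(X = 8) = 0.105376
(c) P(X ≤ 12) = 0.857338
(d) P(8 ≤ X ≤ 12) = 0.762283

We have X ~ Binomial(n=18, p=0.57).

(a) Moments:
E[X] = 10.2600
Var(X) = 4.4118
σ = √Var(X) = 2.1004

(b) Point probability using PMF:
P(X = 8) = 0.105376

(c) Cumulative probability using CDF:
P(X ≤ 12) = F(12) = 0.857338

(d) Range probability:
P(8 ≤ X ≤ 12) = P(X ≤ 12) - P(X ≤ 7)
                   = F(12) - F(7)
                   = 0.857338 - 0.095054
                   = 0.762283

This means approximately 76.2% of outcomes fall in the interval [8, 12].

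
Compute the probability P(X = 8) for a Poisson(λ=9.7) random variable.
0.119123

We have X ~ Poisson(λ=9.7).

For a Poisson distribution, the PMF gives us the probability of each outcome.

Using the PMF formula:
P(X = 8) = 0.119123

Rounded to 4 decimal places: 0.1191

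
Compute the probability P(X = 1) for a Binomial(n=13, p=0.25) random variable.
0.102948

We have X ~ Binomial(n=13, p=0.25).

For a Binomial distribution, the PMF gives us the probability of each outcome.

Using the PMF formula:
P(X = 1) = 0.102948

Rounded to 4 decimal places: 0.1029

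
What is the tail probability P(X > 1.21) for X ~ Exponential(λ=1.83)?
0.109230

We have X ~ Exponential(λ=1.83).

P(X > 1.21) = 1 - P(X ≤ 1.21)
                = 1 - F(1.21)
                = 1 - 0.890770
                = 0.109230

So there's approximately a 10.9% chance that X exceeds 1.21.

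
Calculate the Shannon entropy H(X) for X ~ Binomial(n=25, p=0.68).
2.2635 nats

We have X ~ Binomial(n=25, p=0.68).

The Shannon entropy measures the uncertainty or information content of the distribution.

For a Binomial distribution with n=25, p=0.68:
H(X) = 2.2635 nats

(In bits, this would be 3.2655 bits.)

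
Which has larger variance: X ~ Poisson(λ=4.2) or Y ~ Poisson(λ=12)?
Y has larger variance (12.0000 > 4.2000)

Compute the variance for each distribution:

X ~ Poisson(λ=4.2):
Var(X) = 4.2000

Y ~ Poisson(λ=12):
Var(Y) = 12.0000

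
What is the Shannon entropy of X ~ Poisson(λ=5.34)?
2.2388 nats

We have X ~ Poisson(λ=5.34).

The Shannon entropy measures the uncertainty or information content of the distribution.

For a Poisson distribution with λ=5.34:
H(X) = 2.2388 nats

(In bits, this would be 3.2298 bits.)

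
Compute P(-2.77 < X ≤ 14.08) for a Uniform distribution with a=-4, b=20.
0.702083

We have X ~ Uniform(a=-4, b=20).

To find P(-2.77 < X ≤ 14.08), we use:
P(-2.77 < X ≤ 14.08) = P(X ≤ 14.08) - P(X ≤ -2.77)
                 = F(14.08) - F(-2.77)
                 = 0.753333 - 0.051250
                 = 0.702083

So there's approximately a 70.2% chance that X falls in this range.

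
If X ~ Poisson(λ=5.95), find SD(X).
2.4393

We have X ~ Poisson(λ=5.95).

For a Poisson distribution with λ=5.95:
σ = √Var(X) = 2.4393

The standard deviation is the square root of the variance.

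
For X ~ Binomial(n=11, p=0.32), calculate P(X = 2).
0.175083

We have X ~ Binomial(n=11, p=0.32).

For a Binomial distribution, the PMF gives us the probability of each outcome.

Using the PMF formula:
P(X = 2) = 0.175083

Rounded to 4 decimal places: 0.1751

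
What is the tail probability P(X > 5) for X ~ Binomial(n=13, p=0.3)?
0.165397

We have X ~ Binomial(n=13, p=0.3).

P(X > 5) = 1 - P(X ≤ 5)
                = 1 - F(5)
                = 1 - 0.834603
                = 0.165397

So there's approximately a 16.5% chance that X exceeds 5.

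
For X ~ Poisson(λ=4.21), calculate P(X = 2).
0.131569

We have X ~ Poisson(λ=4.21).

For a Poisson distribution, the PMF gives us the probability of each outcome.

Using the PMF formula:
P(X = 2) = 0.131569

Rounded to 4 decimal places: 0.1316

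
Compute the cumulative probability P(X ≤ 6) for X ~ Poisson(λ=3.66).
0.921671

We have X ~ Poisson(λ=3.66).

The CDF gives us P(X ≤ k).

Using the CDF:
P(X ≤ 6) = 0.921671

This means there's approximately a 92.2% chance that X is at most 6.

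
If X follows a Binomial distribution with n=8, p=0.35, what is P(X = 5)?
0.080773

We have X ~ Binomial(n=8, p=0.35).

For a Binomial distribution, the PMF gives us the probability of each outcome.

Using the PMF formula:
P(X = 5) = 0.080773

Rounded to 4 decimal places: 0.0808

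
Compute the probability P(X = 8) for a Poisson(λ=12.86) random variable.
0.048237

We have X ~ Poisson(λ=12.86).

For a Poisson distribution, the PMF gives us the probability of each outcome.

Using the PMF formula:
P(X = 8) = 0.048237

Rounded to 4 decimal places: 0.0482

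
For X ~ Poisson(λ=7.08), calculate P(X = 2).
0.021098

We have X ~ Poisson(λ=7.08).

For a Poisson distribution, the PMF gives us the probability of each outcome.

Using the PMF formula:
P(X = 2) = 0.021098

Rounded to 4 decimal places: 0.0211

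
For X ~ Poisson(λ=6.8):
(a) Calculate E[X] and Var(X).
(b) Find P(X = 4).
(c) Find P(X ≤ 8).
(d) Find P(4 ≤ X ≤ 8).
(a) E[X] = 6.8000, Var(X) = 6.8000
(b) P(X = 4) = 0.099225
(c) P(X ≤ 8) = 0.754770
(d) P(4 ≤ X ≤ 8) = 0.661964

We have X ~ Poisson(λ=6.8).

(a) Moments:
E[X] = 6.8000
Var(X) = 6.8000
σ = √Var(X) = 2.6077

(b) Point probability using PMF:
P(X = 4) = 0.099225

(c) Cumulative probability using CDF:
P(X ≤ 8) = F(8) = 0.754770

(d) Range probability:
P(4 ≤ X ≤ 8) = P(X ≤ 8) - P(X ≤ 3)
                   = F(8) - F(3)
                   = 0.754770 - 0.092806
                   = 0.661964

This means approximately 66.2% of outcomes fall in the interval [4, 8].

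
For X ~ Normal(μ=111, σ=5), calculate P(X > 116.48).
0.136539

We have X ~ Normal(μ=111, σ=5).

P(X > 116.48) = 1 - P(X ≤ 116.48)
                = 1 - F(116.48)
                = 1 - 0.863461
                = 0.136539

So there's approximately a 13.7% chance that X exceeds 116.48.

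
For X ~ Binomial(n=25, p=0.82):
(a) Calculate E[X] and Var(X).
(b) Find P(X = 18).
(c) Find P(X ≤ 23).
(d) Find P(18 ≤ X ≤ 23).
(a) E[X] = 20.5000, Var(X) = 3.6900
(b) P(X = 18) = 0.082686
(c) P(X ≤ 23) = 0.954559
(d) P(18 ≤ X ≤ 23) = 0.888482

We have X ~ Binomial(n=25, p=0.82).

(a) Moments:
E[X] = 20.5000
Var(X) = 3.6900
σ = √Var(X) = 1.9209

(b) Point probability using PMF:
P(X = 18) = 0.082686

(c) Cumulative probability using CDF:
P(X ≤ 23) = F(23) = 0.954559

(d) Range probability:
P(18 ≤ X ≤ 23) = P(X ≤ 23) - P(X ≤ 17)
                   = F(23) - F(17)
                   = 0.954559 - 0.066078
                   = 0.888482

This means approximately 88.8% of outcomes fall in the interval [18, 23].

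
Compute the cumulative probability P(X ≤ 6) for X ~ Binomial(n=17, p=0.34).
0.652138

We have X ~ Binomial(n=17, p=0.34).

The CDF gives us P(X ≤ k).

Using the CDF:
P(X ≤ 6) = 0.652138

This means there's approximately a 65.2% chance that X is at most 6.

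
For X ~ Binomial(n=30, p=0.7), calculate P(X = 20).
0.141562

We have X ~ Binomial(n=30, p=0.7).

For a Binomial distribution, the PMF gives us the probability of each outcome.

Using the PMF formula:
P(X = 20) = 0.141562

Rounded to 4 decimal places: 0.1416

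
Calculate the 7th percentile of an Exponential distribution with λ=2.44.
0.0297

We have X ~ Exponential(λ=2.44).

We want to find x such that P(X ≤ x) = 0.07.

This is the 7th percentile, which means 7% of values fall below this point.

Using the inverse CDF (quantile function):
x = F⁻¹(0.07) = 0.0297

Verification: P(X ≤ 0.0297) = 0.07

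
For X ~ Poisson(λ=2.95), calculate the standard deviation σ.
1.7176

We have X ~ Poisson(λ=2.95).

For a Poisson distribution with λ=2.95:
σ = √Var(X) = 1.7176

The standard deviation is the square root of the variance.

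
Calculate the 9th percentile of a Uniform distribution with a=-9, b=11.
-7.2000

We have X ~ Uniform(a=-9, b=11).

We want to find x such that P(X ≤ x) = 0.09.

This is the 9th percentile, which means 9% of values fall below this point.

Using the inverse CDF (quantile function):
x = F⁻¹(0.09) = -7.2000

Verification: P(X ≤ -7.2000) = 0.09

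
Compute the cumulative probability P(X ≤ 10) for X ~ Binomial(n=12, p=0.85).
0.556540

We have X ~ Binomial(n=12, p=0.85).

The CDF gives us P(X ≤ k).

Using the CDF:
P(X ≤ 10) = 0.556540

This means there's approximately a 55.7% chance that X is at most 10.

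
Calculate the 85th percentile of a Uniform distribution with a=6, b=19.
17.0500

We have X ~ Uniform(a=6, b=19).

We want to find x such that P(X ≤ x) = 0.85.

This is the 85th percentile, which means 85% of values fall below this point.

Using the inverse CDF (quantile function):
x = F⁻¹(0.85) = 17.0500

Verification: P(X ≤ 17.0500) = 0.85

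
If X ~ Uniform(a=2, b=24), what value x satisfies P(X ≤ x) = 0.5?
13.0000

We have X ~ Uniform(a=2, b=24).

We want to find x such that P(X ≤ x) = 0.5.

This is the 50th percentile, which means 50% of values fall below this point.

Using the inverse CDF (quantile function):
x = F⁻¹(0.5) = 13.0000

Verification: P(X ≤ 13.0000) = 0.5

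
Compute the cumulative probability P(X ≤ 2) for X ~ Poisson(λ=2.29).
0.598692

We have X ~ Poisson(λ=2.29).

The CDF gives us P(X ≤ k).

Using the CDF:
P(X ≤ 2) = 0.598692

This means there's approximately a 59.9% chance that X is at most 2.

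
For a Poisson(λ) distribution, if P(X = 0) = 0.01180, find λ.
λ = 4.4397

For a Poisson(λ) distribution, the PMF at 0 is:
P(X = 0) = λ^0 e^(-λ) / 0! = e^(-λ)

Given P(X = 0) = 0.01180:
e^(-λ) = 0.01180
-λ = ln(0.01180)
λ = -ln(0.01180) = 4.4397

Verification: e^(-4.4397) = 0.01180 ✓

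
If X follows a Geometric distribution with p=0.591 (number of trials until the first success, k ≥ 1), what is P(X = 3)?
0.098863

We have X ~ Geometric(p=0.591) (number of trials until the first success, k ≥ 1).

For a Geometric distribution, the PMF gives us the probability of each outcome.

Using the PMF formula:
P(X = 3) = 0.098863

Rounded to 4 decimal places: 0.0989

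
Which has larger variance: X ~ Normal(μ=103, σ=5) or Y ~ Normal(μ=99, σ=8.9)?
Y has larger variance (79.2100 > 25.0000)

Compute the variance for each distribution:

X ~ Normal(μ=103, σ=5):
Var(X) = 25.0000

Y ~ Normal(μ=99, σ=8.9):
Var(Y) = 79.2100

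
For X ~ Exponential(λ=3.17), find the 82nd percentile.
0.5409

We have X ~ Exponential(λ=3.17).

We want to find x such that P(X ≤ x) = 0.82.

This is the 82nd percentile, which means 82% of values fall below this point.

Using the inverse CDF (quantile function):
x = F⁻¹(0.82) = 0.5409

Verification: P(X ≤ 0.5409) = 0.82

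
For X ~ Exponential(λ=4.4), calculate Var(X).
0.0517

We have X ~ Exponential(λ=4.4).

For an Exponential distribution with λ=4.4:
Var(X) = 0.0517

The variance measures the spread of the distribution around the mean.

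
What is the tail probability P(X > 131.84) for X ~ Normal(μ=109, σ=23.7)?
0.167595

We have X ~ Normal(μ=109, σ=23.7).

P(X > 131.84) = 1 - P(X ≤ 131.84)
                = 1 - F(131.84)
                = 1 - 0.832405
                = 0.167595

So there's approximately a 16.8% chance that X exceeds 131.84.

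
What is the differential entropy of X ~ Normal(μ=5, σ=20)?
4.4147 nats

We have X ~ Normal(μ=5, σ=20).

The differential entropy measures the uncertainty or information content of the distribution.

For a Normal distribution with μ=5, σ=20:
h(X) = 4.4147 nats

(In bits, this would be 6.3690 bits.)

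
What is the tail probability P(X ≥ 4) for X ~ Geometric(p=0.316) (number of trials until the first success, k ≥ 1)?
0.320014

We have X ~ Geometric(p=0.316) (number of trials until the first success, k ≥ 1).

For discrete distributions, P(X ≥ 4) = 1 - P(X ≤ 3).

P(X ≤ 3) = 0.679986
P(X ≥ 4) = 1 - 0.679986 = 0.320014

So there's approximately a 32.0% chance that X is at least 4.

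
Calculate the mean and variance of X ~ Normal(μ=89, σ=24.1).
E[X] = 89.0000, Var(X) = 580.8100

We have X ~ Normal(μ=89, σ=24.1).

For a Normal distribution with μ=89, σ=24.1:

Expected value:
E[X] = 89.0000

Variance:
Var(X) = 580.8100

Standard deviation:
σ = √Var(X) = 24.1000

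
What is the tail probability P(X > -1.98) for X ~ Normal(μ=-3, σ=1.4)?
0.233132

We have X ~ Normal(μ=-3, σ=1.4).

P(X > -1.98) = 1 - P(X ≤ -1.98)
                = 1 - F(-1.98)
                = 1 - 0.766868
                = 0.233132

So there's approximately a 23.3% chance that X exceeds -1.98.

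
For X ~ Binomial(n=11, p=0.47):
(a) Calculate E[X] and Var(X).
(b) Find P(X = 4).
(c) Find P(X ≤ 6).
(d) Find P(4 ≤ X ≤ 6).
(a) E[X] = 5.1700, Var(X) = 2.7401
(b) P(X = 4) = 0.189163
(c) P(X ≤ 6) = 0.788987
(d) P(4 ≤ X ≤ 6) = 0.632272

We have X ~ Binomial(n=11, p=0.47).

(a) Moments:
E[X] = 5.1700
Var(X) = 2.7401
σ = √Var(X) = 1.6553

(b) Point probability using PMF:
P(X = 4) = 0.189163

(c) Cumulative probability using CDF:
P(X ≤ 6) = F(6) = 0.788987

(d) Range probability:
P(4 ≤ X ≤ 6) = P(X ≤ 6) - P(X ≤ 3)
                   = F(6) - F(3)
                   = 0.788987 - 0.156715
                   = 0.632272

This means approximately 63.2% of outcomes fall in the interval [4, 6].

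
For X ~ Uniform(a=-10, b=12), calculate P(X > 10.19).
0.082273

We have X ~ Uniform(a=-10, b=12).

P(X > 10.19) = 1 - P(X ≤ 10.19)
                = 1 - F(10.19)
                = 1 - 0.917727
                = 0.082273

So there's approximately a 8.2% chance that X exceeds 10.19.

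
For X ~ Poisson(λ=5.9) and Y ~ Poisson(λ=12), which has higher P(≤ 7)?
X has higher probability (P(X ≤ 7) = 0.7576 > P(Y ≤ 7) = 0.0895)

Compute P(≤ 7) for each distribution:

X ~ Poisson(λ=5.9):
P(X ≤ 7) = 0.7576

Y ~ Poisson(λ=12):
P(Y ≤ 7) = 0.0895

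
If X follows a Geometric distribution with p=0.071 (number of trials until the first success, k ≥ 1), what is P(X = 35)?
0.005805

We have X ~ Geometric(p=0.071) (number of trials until the first success, k ≥ 1).

For a Geometric distribution, the PMF gives us the probability of each outcome.

Using the PMF formula:
P(X = 35) = 0.005805

Rounded to 4 decimal places: 0.0058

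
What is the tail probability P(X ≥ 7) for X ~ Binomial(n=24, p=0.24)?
0.348515

We have X ~ Binomial(n=24, p=0.24).

For discrete distributions, P(X ≥ 7) = 1 - P(X ≤ 6).

P(X ≤ 6) = 0.651485
P(X ≥ 7) = 1 - 0.651485 = 0.348515

So there's approximately a 34.9% chance that X is at least 7.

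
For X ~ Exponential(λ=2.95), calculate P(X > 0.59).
0.175433

We have X ~ Exponential(λ=2.95).

P(X > 0.59) = 1 - P(X ≤ 0.59)
                = 1 - F(0.59)
                = 1 - 0.824567
                = 0.175433

So there's approximately a 17.5% chance that X exceeds 0.59.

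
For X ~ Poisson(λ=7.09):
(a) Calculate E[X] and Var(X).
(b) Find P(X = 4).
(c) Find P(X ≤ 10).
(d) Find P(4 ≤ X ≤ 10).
(a) E[X] = 7.0900, Var(X) = 7.0900
(b) P(X = 4) = 0.087746
(c) P(X ≤ 10) = 0.894968
(d) P(4 ≤ X ≤ 10) = 0.817775

We have X ~ Poisson(λ=7.09).

(a) Moments:
E[X] = 7.0900
Var(X) = 7.0900
σ = √Var(X) = 2.6627

(b) Point probability using PMF:
P(X = 4) = 0.087746

(c) Cumulative probability using CDF:
P(X ≤ 10) = F(10) = 0.894968

(d) Range probability:
P(4 ≤ X ≤ 10) = P(X ≤ 10) - P(X ≤ 3)
                   = F(10) - F(3)
                   = 0.894968 - 0.077193
                   = 0.817775

This means approximately 81.8% of outcomes fall in the interval [4, 10].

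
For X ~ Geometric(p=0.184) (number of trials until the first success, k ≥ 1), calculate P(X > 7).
0.240897

We have X ~ Geometric(p=0.184) (number of trials until the first success, k ≥ 1).

P(X > 7) = 1 - P(X ≤ 7)
                = 1 - F(7)
                = 1 - 0.759103
                = 0.240897

So there's approximately a 24.1% chance that X exceeds 7.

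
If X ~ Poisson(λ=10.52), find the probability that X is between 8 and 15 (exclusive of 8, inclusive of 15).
0.653386

We have X ~ Poisson(λ=10.52).

To find P(8 < X ≤ 15), we use:
P(8 < X ≤ 15) = P(X ≤ 15) - P(X ≤ 8)
                 = F(15) - F(8)
                 = 0.930786 - 0.277400
                 = 0.653386

So there's approximately a 65.3% chance that X falls in this range.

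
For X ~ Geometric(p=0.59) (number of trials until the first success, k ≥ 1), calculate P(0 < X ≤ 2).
0.831900

We have X ~ Geometric(p=0.59) (number of trials until the first success, k ≥ 1).

To find P(0 < X ≤ 2), we use:
P(0 < X ≤ 2) = P(X ≤ 2) - P(X ≤ 0)
                 = F(2) - F(0)
                 = 0.831900 - 0.000000
                 = 0.831900

So there's approximately a 83.2% chance that X falls in this range.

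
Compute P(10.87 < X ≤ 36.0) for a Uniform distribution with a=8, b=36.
0.897500

We have X ~ Uniform(a=8, b=36).

To find P(10.87 < X ≤ 36.0), we use:
P(10.87 < X ≤ 36.0) = P(X ≤ 36.0) - P(X ≤ 10.87)
                 = F(36.0) - F(10.87)
                 = 1.000000 - 0.102500
                 = 0.897500

So there's approximately a 89.8% chance that X falls in this range.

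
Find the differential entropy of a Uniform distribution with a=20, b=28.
2.0794 nats

We have X ~ Uniform(a=20, b=28).

The differential entropy measures the uncertainty or information content of the distribution.

For a Uniform distribution with a=20, b=28:
h(X) = 2.0794 nats

(In bits, this would be 3.0000 bits.)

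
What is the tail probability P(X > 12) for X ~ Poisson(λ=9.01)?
0.124955

We have X ~ Poisson(λ=9.01).

P(X > 12) = 1 - P(X ≤ 12)
                = 1 - F(12)
                = 1 - 0.875045
                = 0.124955

So there's approximately a 12.5% chance that X exceeds 12.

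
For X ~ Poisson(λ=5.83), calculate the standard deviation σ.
2.4145

We have X ~ Poisson(λ=5.83).

For a Poisson distribution with λ=5.83:
σ = √Var(X) = 2.4145

The standard deviation is the square root of the variance.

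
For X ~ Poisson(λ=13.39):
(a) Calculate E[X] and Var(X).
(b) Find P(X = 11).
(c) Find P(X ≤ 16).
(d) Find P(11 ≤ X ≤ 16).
(a) E[X] = 13.3900, Var(X) = 13.3900
(b) P(X = 11) = 0.095110
(c) P(X ≤ 16) = 0.806228
(d) P(11 ≤ X ≤ 16) = 0.586526

We have X ~ Poisson(λ=13.39).

(a) Moments:
E[X] = 13.3900
Var(X) = 13.3900
σ = √Var(X) = 3.6592

(b) Point probability using PMF:
P(X = 11) = 0.095110

(c) Cumulative probability using CDF:
P(X ≤ 16) = F(16) = 0.806228

(d) Range probability:
P(11 ≤ X ≤ 16) = P(X ≤ 16) - P(X ≤ 10)
                   = F(16) - F(10)
                   = 0.806228 - 0.219702
                   = 0.586526

This means approximately 58.7% of outcomes fall in the interval [11, 16].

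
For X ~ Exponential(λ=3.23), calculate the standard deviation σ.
0.3096

We have X ~ Exponential(λ=3.23).

For an Exponential distribution with λ=3.23:
σ = √Var(X) = 0.3096

The standard deviation is the square root of the variance.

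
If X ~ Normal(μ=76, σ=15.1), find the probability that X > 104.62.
0.029022

We have X ~ Normal(μ=76, σ=15.1).

P(X > 104.62) = 1 - P(X ≤ 104.62)
                = 1 - F(104.62)
                = 1 - 0.970978
                = 0.029022

So there's approximately a 2.9% chance that X exceeds 104.62.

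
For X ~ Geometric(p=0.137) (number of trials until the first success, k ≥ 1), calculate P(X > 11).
0.197751

We have X ~ Geometric(p=0.137) (number of trials until the first success, k ≥ 1).

P(X > 11) = 1 - P(X ≤ 11)
                = 1 - F(11)
                = 1 - 0.802249
                = 0.197751

So there's approximately a 19.8% chance that X exceeds 11.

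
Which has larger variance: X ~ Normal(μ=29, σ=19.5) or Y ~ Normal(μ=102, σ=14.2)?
X has larger variance (380.2500 > 201.6400)

Compute the variance for each distribution:

X ~ Normal(μ=29, σ=19.5):
Var(X) = 380.2500

Y ~ Normal(μ=102, σ=14.2):
Var(Y) = 201.6400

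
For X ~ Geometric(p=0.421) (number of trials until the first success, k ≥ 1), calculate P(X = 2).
0.243759

We have X ~ Geometric(p=0.421) (number of trials until the first success, k ≥ 1).

For a Geometric distribution, the PMF gives us the probability of each outcome.

Using the PMF formula:
P(X = 2) = 0.243759

Rounded to 4 decimal places: 0.2438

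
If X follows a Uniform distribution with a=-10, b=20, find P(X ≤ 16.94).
0.898000

We have X ~ Uniform(a=-10, b=20).

The CDF gives us P(X ≤ k).

Using the CDF:
P(X ≤ 16.94) = 0.898000

This means there's approximately a 89.8% chance that X is at most 16.94.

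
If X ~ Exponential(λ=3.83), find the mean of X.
0.2611

We have X ~ Exponential(λ=3.83).

For an Exponential distribution with λ=3.83:
E[X] = 0.2611

This is the expected (average) value of X.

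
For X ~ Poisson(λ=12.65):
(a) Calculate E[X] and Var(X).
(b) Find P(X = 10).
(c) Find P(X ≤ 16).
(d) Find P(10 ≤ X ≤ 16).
(a) E[X] = 12.6500, Var(X) = 12.6500
(b) P(X = 10) = 0.092751
(c) P(X ≤ 16) = 0.859618
(d) P(10 ≤ X ≤ 16) = 0.669424

We have X ~ Poisson(λ=12.65).

(a) Moments:
E[X] = 12.6500
Var(X) = 12.6500
σ = √Var(X) = 3.5567

(b) Point probability using PMF:
P(X = 10) = 0.092751

(c) Cumulative probability using CDF:
P(X ≤ 16) = F(16) = 0.859618

(d) Range probability:
P(10 ≤ X ≤ 16) = P(X ≤ 16) - P(X ≤ 9)
                   = F(16) - F(9)
                   = 0.859618 - 0.190194
                   = 0.669424

This means approximately 66.9% of outcomes fall in the interval [10, 16].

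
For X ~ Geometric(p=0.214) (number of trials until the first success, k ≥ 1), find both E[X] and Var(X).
E[X] = 4.6729, Var(X) = 17.1631

We have X ~ Geometric(p=0.214) (number of trials until the first success, k ≥ 1).

For a Geometric distribution with p=0.214 (number of trials until the first success, k ≥ 1):

Expected value:
E[X] = 4.6729

Variance:
Var(X) = 17.1631

Standard deviation:
σ = √Var(X) = 4.1428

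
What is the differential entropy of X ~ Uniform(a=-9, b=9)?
2.8904 nats

We have X ~ Uniform(a=-9, b=9).

The differential entropy measures the uncertainty or information content of the distribution.

For a Uniform distribution with a=-9, b=9:
h(X) = 2.8904 nats

(In bits, this would be 4.1699 bits.)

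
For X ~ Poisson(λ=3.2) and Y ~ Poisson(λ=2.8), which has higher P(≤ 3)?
Y has higher probability (P(Y ≤ 3) = 0.6919 > P(X ≤ 3) = 0.6025)

Compute P(≤ 3) for each distribution:

X ~ Poisson(λ=3.2):
P(X ≤ 3) = 0.6025

Y ~ Poisson(λ=2.8):
P(Y ≤ 3) = 0.6919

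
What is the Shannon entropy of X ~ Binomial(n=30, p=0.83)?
2.1302 nats

We have X ~ Binomial(n=30, p=0.83).

The Shannon entropy measures the uncertainty or information content of the distribution.

For a Binomial distribution with n=30, p=0.83:
H(X) = 2.1302 nats

(In bits, this would be 3.0732 bits.)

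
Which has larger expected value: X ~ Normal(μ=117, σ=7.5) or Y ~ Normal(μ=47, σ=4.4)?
X has larger mean (117.0000 > 47.0000)

Compute the expected value for each distribution:

X ~ Normal(μ=117, σ=7.5):
E[X] = 117.0000

Y ~ Normal(μ=47, σ=4.4):
E[Y] = 47.0000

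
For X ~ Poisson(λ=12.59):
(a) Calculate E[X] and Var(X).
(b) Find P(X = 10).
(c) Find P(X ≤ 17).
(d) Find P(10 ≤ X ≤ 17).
(a) E[X] = 12.5900, Var(X) = 12.5900
(b) P(X = 10) = 0.093913
(c) P(X ≤ 17) = 0.911581
(d) P(10 ≤ X ≤ 17) = 0.716950

We have X ~ Poisson(λ=12.59).

(a) Moments:
E[X] = 12.5900
Var(X) = 12.5900
σ = √Var(X) = 3.5482

(b) Point probability using PMF:
P(X = 10) = 0.093913

(c) Cumulative probability using CDF:
P(X ≤ 17) = F(17) = 0.911581

(d) Range probability:
P(10 ≤ X ≤ 17) = P(X ≤ 17) - P(X ≤ 9)
                   = F(17) - F(9)
                   = 0.911581 - 0.194631
                   = 0.716950

This means approximately 71.7% of outcomes fall in the interval [10, 17].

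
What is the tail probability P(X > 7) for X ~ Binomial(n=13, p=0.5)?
0.290527

We have X ~ Binomial(n=13, p=0.5).

P(X > 7) = 1 - P(X ≤ 7)
                = 1 - F(7)
                = 1 - 0.709473
                = 0.290527

So there's approximately a 29.1% chance that X exceeds 7.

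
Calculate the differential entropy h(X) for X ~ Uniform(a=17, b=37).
2.9957 nats

We have X ~ Uniform(a=17, b=37).

The differential entropy measures the uncertainty or information content of the distribution.

For a Uniform distribution with a=17, b=37:
h(X) = 2.9957 nats

(In bits, this would be 4.3219 bits.)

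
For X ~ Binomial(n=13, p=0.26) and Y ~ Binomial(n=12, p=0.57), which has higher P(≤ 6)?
X has higher probability (P(X ≤ 6) = 0.9701 > P(Y ≤ 6) = 0.4167)

Compute P(≤ 6) for each distribution:

X ~ Binomial(n=13, p=0.26):
P(X ≤ 6) = 0.9701

Y ~ Binomial(n=12, p=0.57):
P(Y ≤ 6) = 0.4167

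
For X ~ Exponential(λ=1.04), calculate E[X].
0.9615

We have X ~ Exponential(λ=1.04).

For an Exponential distribution with λ=1.04:
E[X] = 0.9615

This is the expected (average) value of X.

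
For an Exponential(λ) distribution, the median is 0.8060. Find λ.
λ = 0.8600

For X ~ Exponential(λ), the CDF is F(x) = 1 - e^(-λx).
The median m satisfies F(m) = 0.5:
1 - e^(-λm) = 0.5
e^(-λm) = 0.5
λm = ln(2)
m = ln(2) / λ

Given m = 0.8060:
λ = ln(2) / 0.8060 = 0.693147 / 0.8060 = 0.8600

Verification: ln(2) / 0.8600 = 0.8060 ✓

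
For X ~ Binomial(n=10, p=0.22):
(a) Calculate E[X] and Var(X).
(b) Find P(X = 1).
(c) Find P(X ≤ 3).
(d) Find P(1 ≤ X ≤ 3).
(a) E[X] = 2.2000, Var(X) = 1.7160
(b) P(X = 1) = 0.235112
(c) P(X ≤ 3) = 0.841326
(d) P(1 ≤ X ≤ 3) = 0.757968

We have X ~ Binomial(n=10, p=0.22).

(a) Moments:
E[X] = 2.2000
Var(X) = 1.7160
σ = √Var(X) = 1.3100

(b) Point probability using PMF:
P(X = 1) = 0.235112

(c) Cumulative probability using CDF:
P(X ≤ 3) = F(3) = 0.841326

(d) Range probability:
P(1 ≤ X ≤ 3) = P(X ≤ 3) - P(X ≤ 0)
                   = F(3) - F(0)
                   = 0.841326 - 0.083358
                   = 0.757968

This means approximately 75.8% of outcomes fall in the interval [1, 3].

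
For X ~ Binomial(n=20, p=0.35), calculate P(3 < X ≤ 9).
0.833844

We have X ~ Binomial(n=20, p=0.35).

To find P(3 < X ≤ 9), we use:
P(3 < X ≤ 9) = P(X ≤ 9) - P(X ≤ 3)
                 = F(9) - F(3)
                 = 0.878219 - 0.044376
                 = 0.833844

So there's approximately a 83.4% chance that X falls in this range.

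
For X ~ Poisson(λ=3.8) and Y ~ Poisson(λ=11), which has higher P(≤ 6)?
X has higher probability (P(X ≤ 6) = 0.9091 > P(Y ≤ 6) = 0.0786)

Compute P(≤ 6) for each distribution:

X ~ Poisson(λ=3.8):
P(X ≤ 6) = 0.9091

Y ~ Poisson(λ=11):
P(Y ≤ 6) = 0.0786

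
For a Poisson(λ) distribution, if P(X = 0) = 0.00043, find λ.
λ = 7.7517

For a Poisson(λ) distribution, the PMF at 0 is:
P(X = 0) = λ^0 e^(-λ) / 0! = e^(-λ)

Given P(X = 0) = 0.00043:
e^(-λ) = 0.00043
-λ = ln(0.00043)
λ = -ln(0.00043) = 7.7517

Verification: e^(-7.7517) = 0.00043 ✓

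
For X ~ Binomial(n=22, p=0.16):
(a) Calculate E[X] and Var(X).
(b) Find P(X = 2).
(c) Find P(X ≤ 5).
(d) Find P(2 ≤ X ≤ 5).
(a) E[X] = 3.5200, Var(X) = 2.9568
(b) P(X = 2) = 0.180900
(c) P(X ≤ 5) = 0.873000
(d) P(2 ≤ X ≤ 5) = 0.760966

We have X ~ Binomial(n=22, p=0.16).

(a) Moments:
E[X] = 3.5200
Var(X) = 2.9568
σ = √Var(X) = 1.7195

(b) Point probability using PMF:
P(X = 2) = 0.180900

(c) Cumulative probability using CDF:
P(X ≤ 5) = F(5) = 0.873000

(d) Range probability:
P(2 ≤ X ≤ 5) = P(X ≤ 5) - P(X ≤ 1)
                   = F(5) - F(1)
                   = 0.873000 - 0.112034
                   = 0.760966

This means approximately 76.1% of outcomes fall in the interval [2, 5].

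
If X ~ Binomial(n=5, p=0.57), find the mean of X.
2.8500

We have X ~ Binomial(n=5, p=0.57).

For a Binomial distribution with n=5, p=0.57:
E[X] = 2.8500

This is the expected (average) value of X.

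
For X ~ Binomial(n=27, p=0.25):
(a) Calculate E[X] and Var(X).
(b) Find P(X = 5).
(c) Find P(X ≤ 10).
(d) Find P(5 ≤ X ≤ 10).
(a) E[X] = 6.7500, Var(X) = 5.0625
(b) P(X = 5) = 0.140632
(c) P(X ≤ 10) = 0.947223
(d) P(5 ≤ X ≤ 10) = 0.788906

We have X ~ Binomial(n=27, p=0.25).

(a) Moments:
E[X] = 6.7500
Var(X) = 5.0625
σ = √Var(X) = 2.2500

(b) Point probability using PMF:
P(X = 5) = 0.140632

(c) Cumulative probability using CDF:
P(X ≤ 10) = F(10) = 0.947223

(d) Range probability:
P(5 ≤ X ≤ 10) = P(X ≤ 10) - P(X ≤ 4)
                   = F(10) - F(4)
                   = 0.947223 - 0.158316
                   = 0.788906

This means approximately 78.9% of outcomes fall in the interval [5, 10].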